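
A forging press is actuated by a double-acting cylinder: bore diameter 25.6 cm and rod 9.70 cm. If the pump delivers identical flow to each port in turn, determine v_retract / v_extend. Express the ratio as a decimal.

Cap-side area A_cap = π/4 × (25.6 cm)² = 514.7 cm^2
Rod-side annular area A_ann = π/4 × (25.6² − 9.70²) = 440.8 cm^2
For equal Q, v ∝ 1/A, so v_ret/v_ext = A_cap/A_ann.

v_ret/v_ext ≈ 1.17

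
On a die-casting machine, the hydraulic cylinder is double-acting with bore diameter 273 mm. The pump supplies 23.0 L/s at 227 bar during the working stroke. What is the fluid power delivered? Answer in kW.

W ≈ 522 kW

Hydraulic power = P × Q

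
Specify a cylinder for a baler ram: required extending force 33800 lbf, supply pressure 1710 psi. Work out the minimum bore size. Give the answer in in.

D ≈ 5.02 in

Extension force acts on the full piston face: F = P × (π/4)D².
D = √(4F / (πP)) = √(4 × 33800 lbf / (π × 1710 psi))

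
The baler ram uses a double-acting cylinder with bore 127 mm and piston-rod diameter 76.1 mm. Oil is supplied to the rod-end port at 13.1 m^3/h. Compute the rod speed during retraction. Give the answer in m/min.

Rod-side annular area A_ann = π/4 × (127² − 76.1²) = 8119 mm^2
Flow into the rod-end port fills the annular volume.
v = Q / A

v ≈ 26.9 m/min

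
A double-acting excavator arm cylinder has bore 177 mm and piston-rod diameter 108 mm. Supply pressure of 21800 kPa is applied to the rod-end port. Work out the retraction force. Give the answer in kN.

Rod-side annular area A_ann = π/4 × (177² − 108²) = 15440 mm^2
On retraction the pressure acts on the annular area (bore minus rod).
F = P × A_ann

F ≈ 337 kN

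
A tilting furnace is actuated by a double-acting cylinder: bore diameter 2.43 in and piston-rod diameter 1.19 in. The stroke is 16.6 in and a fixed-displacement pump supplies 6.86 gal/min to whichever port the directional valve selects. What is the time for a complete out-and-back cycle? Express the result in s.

Cap-side area A_cap = π/4 × (2.43 in)² = 4.638 in^2
Rod-side annular area A_ann = π/4 × (2.43² − 1.19²) = 3.525 in^2
t_ext = A_cap·L/Q = 2.915 s
t_ret = A_ann·L/Q = 2.216 s
t_cycle = t_ext + t_ret

t ≈ 5.13 s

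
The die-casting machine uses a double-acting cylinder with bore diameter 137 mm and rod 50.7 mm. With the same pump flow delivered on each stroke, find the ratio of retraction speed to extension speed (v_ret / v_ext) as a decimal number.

Cap-side area A_cap = π/4 × (137 mm)² = 14740 mm^2
Rod-side annular area A_ann = π/4 × (137² − 50.7²) = 12720 mm^2
For equal Q, v ∝ 1/A, so v_ret/v_ext = A_cap/A_ann.

v_ret/v_ext ≈ 1.16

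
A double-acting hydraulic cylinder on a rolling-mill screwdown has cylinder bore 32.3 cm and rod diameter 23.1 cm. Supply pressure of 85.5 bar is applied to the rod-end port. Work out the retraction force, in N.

F ≈ 3.42e5 N

Rod-side annular area A_ann = π/4 × (32.3² − 23.1²) = 400.3 cm^2
On retraction the pressure acts on the annular area (bore minus rod).
F = P × A_ann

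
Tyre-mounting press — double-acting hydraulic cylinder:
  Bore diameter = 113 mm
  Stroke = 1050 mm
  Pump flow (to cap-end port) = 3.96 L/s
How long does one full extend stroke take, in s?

Cap-side area A_cap = π/4 × (113 mm)² = 10030 mm^2
Swept volume V = A × L; t = V / Q = A·L / Q

t ≈ 2.66 s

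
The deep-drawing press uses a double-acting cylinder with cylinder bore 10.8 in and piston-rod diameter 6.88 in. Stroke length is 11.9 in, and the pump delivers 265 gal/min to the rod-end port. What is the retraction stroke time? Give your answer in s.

t ≈ 0.635 s

Rod-side annular area A_ann = π/4 × (10.8² − 6.88²) = 54.43 in^2
Swept volume V = A × L; t = V / Q = A·L / Q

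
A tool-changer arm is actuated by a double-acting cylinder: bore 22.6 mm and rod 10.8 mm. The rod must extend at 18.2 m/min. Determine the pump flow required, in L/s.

Cap-side area A_cap = π/4 × (22.6 mm)² = 401.1 mm^2
Q = A × v

Q ≈ 0.122 L/s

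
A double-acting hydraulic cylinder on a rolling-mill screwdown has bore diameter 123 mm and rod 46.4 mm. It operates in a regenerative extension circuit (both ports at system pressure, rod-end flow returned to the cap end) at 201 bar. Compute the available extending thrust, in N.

With equal pressure on both faces, forces on the annular region cancel; the net push is pressure × rod cross-section.
Rod cross-section A_rod = π/4 × (46.4 mm)² = 1691 mm^2
F = P × A_rod

F ≈ 34000 N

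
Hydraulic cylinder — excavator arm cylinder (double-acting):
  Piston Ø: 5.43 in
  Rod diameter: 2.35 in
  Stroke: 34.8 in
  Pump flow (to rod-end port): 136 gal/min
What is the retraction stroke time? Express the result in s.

t ≈ 1.25 s

Rod-side annular area A_ann = π/4 × (5.43² − 2.35²) = 18.82 in^2
Swept volume V = A × L; t = V / Q = A·L / Q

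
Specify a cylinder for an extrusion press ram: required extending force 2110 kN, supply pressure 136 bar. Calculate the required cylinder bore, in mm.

Extension force acts on the full piston face: F = P × (π/4)D².
D = √(4F / (πP)) = √(4 × 2110 kN / (π × 136 bar))

D ≈ 444 mm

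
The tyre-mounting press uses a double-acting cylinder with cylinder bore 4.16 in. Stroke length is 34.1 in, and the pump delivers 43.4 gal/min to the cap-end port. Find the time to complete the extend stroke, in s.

t ≈ 2.77 s

Cap-side area A_cap = π/4 × (4.16 in)² = 13.59 in^2
Swept volume V = A × L; t = V / Q = A·L / Q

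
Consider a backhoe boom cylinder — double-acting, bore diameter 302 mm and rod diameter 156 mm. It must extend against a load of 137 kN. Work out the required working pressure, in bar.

Cap-side area A_cap = π/4 × (302 mm)² = 71630 mm^2
P = F / A = 137 kN / A

P ≈ 19.1 bar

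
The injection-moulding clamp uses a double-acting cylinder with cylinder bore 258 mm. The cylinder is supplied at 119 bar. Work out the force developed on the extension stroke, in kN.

Cap-side area A_cap = π/4 × (258 mm)² = 52280 mm^2
F = P × A_cap = 119 bar × A_cap

F ≈ 622 kN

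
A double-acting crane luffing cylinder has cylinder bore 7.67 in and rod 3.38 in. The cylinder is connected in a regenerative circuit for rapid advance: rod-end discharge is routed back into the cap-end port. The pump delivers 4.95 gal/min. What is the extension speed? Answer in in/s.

v ≈ 2.12 in/s

In regeneration the rod-end outflow joins the pump flow into the cap end, so the net volume the pump must supply per unit advance equals the rod cross-section area.
Rod cross-section A_rod = π/4 × (3.38 in)² = 8.973 in^2
v = Q_pump / A_rod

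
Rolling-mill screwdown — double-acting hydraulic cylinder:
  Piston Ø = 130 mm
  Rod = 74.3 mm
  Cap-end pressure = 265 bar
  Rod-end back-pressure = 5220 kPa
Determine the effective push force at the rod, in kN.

F ≈ 305 kN

Cap-side area A_cap = π/4 × (130 mm)² = 13270 mm^2
Rod-side annular area A_ann = π/4 × (130² − 74.3²) = 8937 mm^2
Net thrust = P_cap·A_cap − P_rod·A_ann = 351.7 kN − 46.65 kN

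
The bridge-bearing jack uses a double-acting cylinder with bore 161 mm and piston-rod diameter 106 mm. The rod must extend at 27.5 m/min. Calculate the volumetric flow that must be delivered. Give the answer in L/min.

Cap-side area A_cap = π/4 × (161 mm)² = 20360 mm^2
Q = A × v

Q ≈ 560 L/min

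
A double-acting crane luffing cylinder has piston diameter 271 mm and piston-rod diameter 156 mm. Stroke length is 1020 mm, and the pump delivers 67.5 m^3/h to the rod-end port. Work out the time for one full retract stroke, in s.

Rod-side annular area A_ann = π/4 × (271² − 156²) = 38570 mm^2
Swept volume V = A × L; t = V / Q = A·L / Q

t ≈ 2.10 s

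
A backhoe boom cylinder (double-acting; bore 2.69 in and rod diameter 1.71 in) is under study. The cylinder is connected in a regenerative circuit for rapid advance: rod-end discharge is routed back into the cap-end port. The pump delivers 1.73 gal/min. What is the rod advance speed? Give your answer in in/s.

v ≈ 2.90 in/s

In regeneration the rod-end outflow joins the pump flow into the cap end, so the net volume the pump must supply per unit advance equals the rod cross-section area.
Rod cross-section A_rod = π/4 × (1.71 in)² = 2.297 in^2
v = Q_pump / A_rod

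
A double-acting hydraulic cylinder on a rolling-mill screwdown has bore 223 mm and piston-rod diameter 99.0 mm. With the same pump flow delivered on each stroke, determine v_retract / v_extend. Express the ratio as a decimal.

v_ret/v_ext ≈ 1.25

Cap-side area A_cap = π/4 × (223 mm)² = 39060 mm^2
Rod-side annular area A_ann = π/4 × (223² − 99.0²) = 31360 mm^2
For equal Q, v ∝ 1/A, so v_ret/v_ext = A_cap/A_ann.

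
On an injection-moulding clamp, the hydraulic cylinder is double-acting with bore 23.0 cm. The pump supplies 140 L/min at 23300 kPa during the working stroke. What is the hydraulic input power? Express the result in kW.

W ≈ 54.4 kW

Hydraulic power = P × Q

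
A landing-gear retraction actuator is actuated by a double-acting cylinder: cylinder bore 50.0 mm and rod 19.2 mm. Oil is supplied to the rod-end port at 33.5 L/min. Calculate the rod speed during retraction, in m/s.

Rod-side annular area A_ann = π/4 × (50.0² − 19.2²) = 1674 mm^2
Flow into the rod-end port fills the annular volume.
v = Q / A

v ≈ 0.334 m/s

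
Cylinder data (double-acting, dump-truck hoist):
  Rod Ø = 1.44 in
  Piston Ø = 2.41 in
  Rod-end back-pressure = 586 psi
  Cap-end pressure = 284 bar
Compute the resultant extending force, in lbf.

Cap-side area A_cap = π/4 × (2.41 in)² = 4.562 in^2
Rod-side annular area A_ann = π/4 × (2.41² − 1.44²) = 2.933 in^2
Net thrust = P_cap·A_cap − P_rod·A_ann = 18790 lbf − 1719 lbf

F ≈ 17100 lbf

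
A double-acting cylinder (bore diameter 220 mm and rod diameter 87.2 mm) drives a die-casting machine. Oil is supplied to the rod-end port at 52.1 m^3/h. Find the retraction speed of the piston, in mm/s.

Rod-side annular area A_ann = π/4 × (220² − 87.2²) = 32040 mm^2
Flow into the rod-end port fills the annular volume.
v = Q / A

v ≈ 452 mm/s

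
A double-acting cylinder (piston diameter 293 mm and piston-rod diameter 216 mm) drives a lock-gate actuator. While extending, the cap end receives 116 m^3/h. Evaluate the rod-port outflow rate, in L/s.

Q_out ≈ 14.7 L/s

Cap-side area A_cap = π/4 × (293 mm)² = 67430 mm^2
Rod-side annular area A_ann = π/4 × (293² − 216²) = 30780 mm^2
Piston speed v = Q_in/A_cap; rod-end outflow Q_out = v × A_ann = Q_in × A_ann/A_cap.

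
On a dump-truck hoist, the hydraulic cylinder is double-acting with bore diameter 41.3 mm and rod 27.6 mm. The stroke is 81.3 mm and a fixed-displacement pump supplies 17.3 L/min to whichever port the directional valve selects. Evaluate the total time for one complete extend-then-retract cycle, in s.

Cap-side area A_cap = π/4 × (41.3 mm)² = 1340 mm^2
Rod-side annular area A_ann = π/4 × (41.3² − 27.6²) = 741.4 mm^2
t_ext = A_cap·L/Q = 0.3777 s
t_ret = A_ann·L/Q = 0.2090 s
t_cycle = t_ext + t_ret

t ≈ 0.587 s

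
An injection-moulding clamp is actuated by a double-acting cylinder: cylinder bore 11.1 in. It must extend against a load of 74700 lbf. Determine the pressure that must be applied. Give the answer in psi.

P ≈ 772 psi

Cap-side area A_cap = π/4 × (11.1 in)² = 96.77 in^2
P = F / A = 74700 lbf / A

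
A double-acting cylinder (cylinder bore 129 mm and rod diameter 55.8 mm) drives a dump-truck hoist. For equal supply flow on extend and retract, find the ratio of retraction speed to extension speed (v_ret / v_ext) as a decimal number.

v_ret/v_ext ≈ 1.23

Cap-side area A_cap = π/4 × (129 mm)² = 13070 mm^2
Rod-side annular area A_ann = π/4 × (129² − 55.8²) = 10620 mm^2
For equal Q, v ∝ 1/A, so v_ret/v_ext = A_cap/A_ann.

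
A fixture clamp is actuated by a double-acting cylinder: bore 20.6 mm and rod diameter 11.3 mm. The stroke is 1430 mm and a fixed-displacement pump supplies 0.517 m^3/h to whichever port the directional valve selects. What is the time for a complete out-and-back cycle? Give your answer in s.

Cap-side area A_cap = π/4 × (20.6 mm)² = 333.3 mm^2
Rod-side annular area A_ann = π/4 × (20.6² − 11.3²) = 233.0 mm^2
t_ext = A_cap·L/Q = 3.319 s
t_ret = A_ann·L/Q = 2.320 s
t_cycle = t_ext + t_ret

t ≈ 5.64 s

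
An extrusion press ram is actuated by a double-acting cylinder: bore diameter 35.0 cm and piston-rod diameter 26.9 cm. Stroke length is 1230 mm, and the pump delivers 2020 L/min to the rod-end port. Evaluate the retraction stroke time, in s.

Rod-side annular area A_ann = π/4 × (35.0² − 26.9²) = 393.8 cm^2
Swept volume V = A × L; t = V / Q = A·L / Q

t ≈ 1.44 s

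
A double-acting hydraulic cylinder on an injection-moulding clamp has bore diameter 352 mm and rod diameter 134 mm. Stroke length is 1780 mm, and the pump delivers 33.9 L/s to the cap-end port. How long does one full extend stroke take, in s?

Cap-side area A_cap = π/4 × (352 mm)² = 97310 mm^2
Swept volume V = A × L; t = V / Q = A·L / Q

t ≈ 5.11 s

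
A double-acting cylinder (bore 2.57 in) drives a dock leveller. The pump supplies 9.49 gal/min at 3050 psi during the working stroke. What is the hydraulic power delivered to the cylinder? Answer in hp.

Hydraulic power = P × Q

W ≈ 16.9 hp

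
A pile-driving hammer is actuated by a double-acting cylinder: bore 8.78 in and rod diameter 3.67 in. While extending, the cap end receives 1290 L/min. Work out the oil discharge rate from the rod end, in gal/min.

Q_out ≈ 281 gal/min

Cap-side area A_cap = π/4 × (8.78 in)² = 60.55 in^2
Rod-side annular area A_ann = π/4 × (8.78² − 3.67²) = 49.97 in^2
Piston speed v = Q_in/A_cap; rod-end outflow Q_out = v × A_ann = Q_in × A_ann/A_cap.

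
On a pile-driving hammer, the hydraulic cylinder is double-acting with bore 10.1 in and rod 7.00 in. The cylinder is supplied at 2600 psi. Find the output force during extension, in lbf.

F ≈ 2.08e5 lbf

Cap-side area A_cap = π/4 × (10.1 in)² = 80.12 in^2
F = P × A_cap = 2600 psi × A_cap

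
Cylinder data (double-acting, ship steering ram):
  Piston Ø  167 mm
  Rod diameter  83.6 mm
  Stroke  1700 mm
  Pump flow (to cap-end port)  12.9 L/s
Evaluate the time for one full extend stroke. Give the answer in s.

t ≈ 2.89 s

Cap-side area A_cap = π/4 × (167 mm)² = 21900 mm^2
Swept volume V = A × L; t = V / Q = A·L / Q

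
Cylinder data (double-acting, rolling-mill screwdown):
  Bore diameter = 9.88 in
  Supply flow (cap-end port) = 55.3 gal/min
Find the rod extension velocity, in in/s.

Cap-side area A_cap = π/4 × (9.88 in)² = 76.67 in^2
v = Q / A

v ≈ 2.78 in/s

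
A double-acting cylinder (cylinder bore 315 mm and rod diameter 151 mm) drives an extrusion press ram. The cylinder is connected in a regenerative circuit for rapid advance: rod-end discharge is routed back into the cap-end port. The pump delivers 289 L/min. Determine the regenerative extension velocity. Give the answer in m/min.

In regeneration the rod-end outflow joins the pump flow into the cap end, so the net volume the pump must supply per unit advance equals the rod cross-section area.
Rod cross-section A_rod = π/4 × (151 mm)² = 17910 mm^2
v = Q_pump / A_rod

v ≈ 16.1 m/min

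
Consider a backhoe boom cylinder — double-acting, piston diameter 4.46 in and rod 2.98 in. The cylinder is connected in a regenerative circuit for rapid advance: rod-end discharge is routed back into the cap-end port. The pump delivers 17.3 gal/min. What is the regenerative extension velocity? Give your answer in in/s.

v ≈ 9.55 in/s

In regeneration the rod-end outflow joins the pump flow into the cap end, so the net volume the pump must supply per unit advance equals the rod cross-section area.
Rod cross-section A_rod = π/4 × (2.98 in)² = 6.975 in^2
v = Q_pump / A_rod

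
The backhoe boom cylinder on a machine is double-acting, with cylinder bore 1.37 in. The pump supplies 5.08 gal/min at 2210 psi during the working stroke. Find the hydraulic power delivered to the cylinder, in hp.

W ≈ 6.55 hp

Hydraulic power = P × Q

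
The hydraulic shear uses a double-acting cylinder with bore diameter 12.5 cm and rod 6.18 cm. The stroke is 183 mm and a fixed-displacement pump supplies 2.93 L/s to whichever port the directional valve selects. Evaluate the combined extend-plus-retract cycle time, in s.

Cap-side area A_cap = π/4 × (12.5 cm)² = 122.7 cm^2
Rod-side annular area A_ann = π/4 × (12.5² − 6.18²) = 92.72 cm^2
t_ext = A_cap·L/Q = 0.7665 s
t_ret = A_ann·L/Q = 0.5791 s
t_cycle = t_ext + t_ret

t ≈ 1.35 s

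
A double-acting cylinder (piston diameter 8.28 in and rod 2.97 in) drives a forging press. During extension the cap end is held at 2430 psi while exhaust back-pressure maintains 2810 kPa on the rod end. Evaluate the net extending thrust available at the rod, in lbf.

Cap-side area A_cap = π/4 × (8.28 in)² = 53.85 in^2
Rod-side annular area A_ann = π/4 × (8.28² − 2.97²) = 46.92 in^2
Net thrust = P_cap·A_cap − P_rod·A_ann = 1.308e5 lbf − 19120 lbf

F ≈ 1.12e5 lbf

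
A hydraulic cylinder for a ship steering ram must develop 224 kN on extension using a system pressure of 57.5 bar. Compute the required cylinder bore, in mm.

Extension force acts on the full piston face: F = P × (π/4)D².
D = √(4F / (πP)) = √(4 × 224 kN / (π × 57.5 bar))

D ≈ 223 mm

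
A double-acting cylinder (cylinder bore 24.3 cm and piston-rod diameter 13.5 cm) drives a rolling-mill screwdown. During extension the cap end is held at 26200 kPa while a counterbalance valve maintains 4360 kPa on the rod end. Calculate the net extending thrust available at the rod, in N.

Cap-side area A_cap = π/4 × (24.3 cm)² = 463.8 cm^2
Rod-side annular area A_ann = π/4 × (24.3² − 13.5²) = 320.6 cm^2
Net thrust = P_cap·A_cap − P_rod·A_ann = 1.215e6 N − 1.398e5 N

F ≈ 1.08e6 N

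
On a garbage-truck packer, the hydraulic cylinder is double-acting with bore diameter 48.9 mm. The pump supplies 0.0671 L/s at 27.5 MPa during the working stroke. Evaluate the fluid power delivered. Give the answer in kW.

W ≈ 1.85 kW

Hydraulic power = P × Q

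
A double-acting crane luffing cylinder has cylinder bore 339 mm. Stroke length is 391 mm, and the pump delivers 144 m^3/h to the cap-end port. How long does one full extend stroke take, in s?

Cap-side area A_cap = π/4 × (339 mm)² = 90260 mm^2
Swept volume V = A × L; t = V / Q = A·L / Q

t ≈ 0.882 s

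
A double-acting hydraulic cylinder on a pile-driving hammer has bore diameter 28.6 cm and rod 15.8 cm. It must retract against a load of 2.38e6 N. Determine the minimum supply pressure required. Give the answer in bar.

Rod-side annular area A_ann = π/4 × (28.6² − 15.8²) = 446.4 cm^2
Retraction: pressure acts on the annular area.
P = F / A = 2.38e6 N / A

P ≈ 533 bar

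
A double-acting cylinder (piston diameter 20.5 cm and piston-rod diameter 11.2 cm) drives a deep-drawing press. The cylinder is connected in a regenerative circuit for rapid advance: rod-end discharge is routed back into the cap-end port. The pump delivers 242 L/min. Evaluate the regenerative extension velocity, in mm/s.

v ≈ 409 mm/s

In regeneration the rod-end outflow joins the pump flow into the cap end, so the net volume the pump must supply per unit advance equals the rod cross-section area.
Rod cross-section A_rod = π/4 × (11.2 cm)² = 98.52 cm^2
v = Q_pump / A_rod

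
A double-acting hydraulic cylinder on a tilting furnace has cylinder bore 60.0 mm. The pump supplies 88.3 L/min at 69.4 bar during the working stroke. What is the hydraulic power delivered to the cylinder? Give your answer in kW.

W ≈ 10.2 kW

Hydraulic power = P × Q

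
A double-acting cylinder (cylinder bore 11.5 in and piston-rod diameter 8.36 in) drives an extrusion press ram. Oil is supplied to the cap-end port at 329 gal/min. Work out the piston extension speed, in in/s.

v ≈ 12.2 in/s

Cap-side area A_cap = π/4 × (11.5 in)² = 103.9 in^2
v = Q / A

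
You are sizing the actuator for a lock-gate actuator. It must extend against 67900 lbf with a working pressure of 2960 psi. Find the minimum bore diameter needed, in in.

Extension force acts on the full piston face: F = P × (π/4)D².
D = √(4F / (πP)) = √(4 × 67900 lbf / (π × 2960 psi))

D ≈ 5.40 in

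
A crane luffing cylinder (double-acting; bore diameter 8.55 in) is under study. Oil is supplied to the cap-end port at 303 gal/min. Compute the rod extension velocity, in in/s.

Cap-side area A_cap = π/4 × (8.55 in)² = 57.41 in^2
v = Q / A

v ≈ 20.3 in/s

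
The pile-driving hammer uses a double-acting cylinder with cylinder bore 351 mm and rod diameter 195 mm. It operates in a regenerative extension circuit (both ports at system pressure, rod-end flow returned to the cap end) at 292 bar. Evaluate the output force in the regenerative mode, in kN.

With equal pressure on both faces, forces on the annular region cancel; the net push is pressure × rod cross-section.
Rod cross-section A_rod = π/4 × (195 mm)² = 29860 mm^2
F = P × A_rod

F ≈ 872 kN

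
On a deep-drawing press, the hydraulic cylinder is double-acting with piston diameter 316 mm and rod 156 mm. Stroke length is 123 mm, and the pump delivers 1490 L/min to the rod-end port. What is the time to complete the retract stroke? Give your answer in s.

Rod-side annular area A_ann = π/4 × (316² − 156²) = 59310 mm^2
Swept volume V = A × L; t = V / Q = A·L / Q

t ≈ 0.294 s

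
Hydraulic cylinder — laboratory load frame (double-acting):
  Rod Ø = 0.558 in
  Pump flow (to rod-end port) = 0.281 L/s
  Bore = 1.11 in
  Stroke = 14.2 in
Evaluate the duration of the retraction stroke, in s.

t ≈ 0.599 s

Rod-side annular area A_ann = π/4 × (1.11² − 0.558²) = 0.7231 in^2
Swept volume V = A × L; t = V / Q = A·L / Q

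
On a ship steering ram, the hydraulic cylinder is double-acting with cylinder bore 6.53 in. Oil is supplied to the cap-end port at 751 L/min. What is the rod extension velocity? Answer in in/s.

Cap-side area A_cap = π/4 × (6.53 in)² = 33.49 in^2
v = Q / A

v ≈ 22.8 in/s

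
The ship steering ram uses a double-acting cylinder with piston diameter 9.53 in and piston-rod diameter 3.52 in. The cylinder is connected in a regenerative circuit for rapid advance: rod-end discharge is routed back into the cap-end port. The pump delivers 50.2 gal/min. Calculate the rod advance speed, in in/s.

In regeneration the rod-end outflow joins the pump flow into the cap end, so the net volume the pump must supply per unit advance equals the rod cross-section area.
Rod cross-section A_rod = π/4 × (3.52 in)² = 9.731 in^2
v = Q_pump / A_rod

v ≈ 19.9 in/s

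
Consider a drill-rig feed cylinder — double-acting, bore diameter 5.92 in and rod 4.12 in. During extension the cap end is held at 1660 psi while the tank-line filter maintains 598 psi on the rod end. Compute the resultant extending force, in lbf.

Cap-side area A_cap = π/4 × (5.92 in)² = 27.53 in^2
Rod-side annular area A_ann = π/4 × (5.92² − 4.12²) = 14.19 in^2
Net thrust = P_cap·A_cap − P_rod·A_ann = 45690 lbf − 8488 lbf

F ≈ 37200 lbf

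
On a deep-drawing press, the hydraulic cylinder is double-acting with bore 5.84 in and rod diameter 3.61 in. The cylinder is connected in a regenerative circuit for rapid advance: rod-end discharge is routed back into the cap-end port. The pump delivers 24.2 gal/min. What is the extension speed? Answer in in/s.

v ≈ 9.10 in/s

In regeneration the rod-end outflow joins the pump flow into the cap end, so the net volume the pump must supply per unit advance equals the rod cross-section area.
Rod cross-section A_rod = π/4 × (3.61 in)² = 10.24 in^2
v = Q_pump / A_rod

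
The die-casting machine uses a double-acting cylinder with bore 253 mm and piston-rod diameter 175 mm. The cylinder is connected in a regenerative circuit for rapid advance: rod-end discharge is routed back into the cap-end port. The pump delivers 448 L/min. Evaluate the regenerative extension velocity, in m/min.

v ≈ 18.6 m/min

In regeneration the rod-end outflow joins the pump flow into the cap end, so the net volume the pump must supply per unit advance equals the rod cross-section area.
Rod cross-section A_rod = π/4 × (175 mm)² = 24050 mm^2
v = Q_pump / A_rod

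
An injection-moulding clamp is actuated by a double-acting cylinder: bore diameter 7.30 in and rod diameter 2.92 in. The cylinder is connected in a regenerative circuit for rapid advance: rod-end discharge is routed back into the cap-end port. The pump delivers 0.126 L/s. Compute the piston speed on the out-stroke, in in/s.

v ≈ 1.15 in/s

In regeneration the rod-end outflow joins the pump flow into the cap end, so the net volume the pump must supply per unit advance equals the rod cross-section area.
Rod cross-section A_rod = π/4 × (2.92 in)² = 6.697 in^2
v = Q_pump / A_rod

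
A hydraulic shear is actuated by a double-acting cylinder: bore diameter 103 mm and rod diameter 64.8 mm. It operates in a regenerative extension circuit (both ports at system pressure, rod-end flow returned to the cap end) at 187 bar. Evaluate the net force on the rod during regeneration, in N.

With equal pressure on both faces, forces on the annular region cancel; the net push is pressure × rod cross-section.
Rod cross-section A_rod = π/4 × (64.8 mm)² = 3298 mm^2
F = P × A_rod

F ≈ 61700 N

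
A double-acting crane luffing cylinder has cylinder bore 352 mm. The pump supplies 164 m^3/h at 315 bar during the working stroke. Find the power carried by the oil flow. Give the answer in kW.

Hydraulic power = P × Q

W ≈ 1440 kW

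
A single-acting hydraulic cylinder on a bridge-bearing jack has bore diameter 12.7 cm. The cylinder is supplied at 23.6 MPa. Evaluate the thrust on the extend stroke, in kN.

Cap-side area A_cap = π/4 × (12.7 cm)² = 126.7 cm^2
F = P × A_cap = 23.6 MPa × A_cap

F ≈ 299 kN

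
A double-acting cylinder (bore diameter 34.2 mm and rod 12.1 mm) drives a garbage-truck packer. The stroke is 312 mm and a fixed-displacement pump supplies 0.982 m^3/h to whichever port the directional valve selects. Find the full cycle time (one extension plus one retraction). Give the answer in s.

t ≈ 1.97 s

Cap-side area A_cap = π/4 × (34.2 mm)² = 918.6 mm^2
Rod-side annular area A_ann = π/4 × (34.2² − 12.1²) = 803.6 mm^2
t_ext = A_cap·L/Q = 1.051 s
t_ret = A_ann·L/Q = 0.9192 s
t_cycle = t_ext + t_ret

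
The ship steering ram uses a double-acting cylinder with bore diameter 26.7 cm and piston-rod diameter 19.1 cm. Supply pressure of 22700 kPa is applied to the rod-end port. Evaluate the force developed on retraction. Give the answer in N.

Rod-side annular area A_ann = π/4 × (26.7² − 19.1²) = 273.4 cm^2
On retraction the pressure acts on the annular area (bore minus rod).
F = P × A_ann

F ≈ 6.21e5 N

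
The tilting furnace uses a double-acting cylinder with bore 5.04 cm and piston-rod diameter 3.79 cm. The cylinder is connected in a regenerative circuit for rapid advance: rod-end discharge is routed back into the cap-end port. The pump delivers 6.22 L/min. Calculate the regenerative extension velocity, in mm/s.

In regeneration the rod-end outflow joins the pump flow into the cap end, so the net volume the pump must supply per unit advance equals the rod cross-section area.
Rod cross-section A_rod = π/4 × (3.79 cm)² = 11.28 cm^2
v = Q_pump / A_rod

v ≈ 91.9 mm/s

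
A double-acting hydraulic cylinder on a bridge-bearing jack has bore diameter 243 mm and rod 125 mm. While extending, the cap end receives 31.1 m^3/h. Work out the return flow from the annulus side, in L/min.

Cap-side area A_cap = π/4 × (243 mm)² = 46380 mm^2
Rod-side annular area A_ann = π/4 × (243² − 125²) = 34110 mm^2
Piston speed v = Q_in/A_cap; rod-end outflow Q_out = v × A_ann = Q_in × A_ann/A_cap.

Q_out ≈ 381 L/min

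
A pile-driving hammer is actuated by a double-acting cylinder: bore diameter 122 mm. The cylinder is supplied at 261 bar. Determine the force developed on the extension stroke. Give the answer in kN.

Cap-side area A_cap = π/4 × (122 mm)² = 11690 mm^2
F = P × A_cap = 261 bar × A_cap

F ≈ 305 kN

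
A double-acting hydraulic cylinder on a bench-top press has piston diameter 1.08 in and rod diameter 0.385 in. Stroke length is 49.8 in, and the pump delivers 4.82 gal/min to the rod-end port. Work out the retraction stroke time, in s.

t ≈ 2.15 s

Rod-side annular area A_ann = π/4 × (1.08² − 0.385²) = 0.7997 in^2
Swept volume V = A × L; t = V / Q = A·L / Q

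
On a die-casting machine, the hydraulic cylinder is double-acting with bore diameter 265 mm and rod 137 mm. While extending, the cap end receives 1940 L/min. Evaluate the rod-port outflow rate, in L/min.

Cap-side area A_cap = π/4 × (265 mm)² = 55150 mm^2
Rod-side annular area A_ann = π/4 × (265² − 137²) = 40410 mm^2
Piston speed v = Q_in/A_cap; rod-end outflow Q_out = v × A_ann = Q_in × A_ann/A_cap.

Q_out ≈ 1420 L/min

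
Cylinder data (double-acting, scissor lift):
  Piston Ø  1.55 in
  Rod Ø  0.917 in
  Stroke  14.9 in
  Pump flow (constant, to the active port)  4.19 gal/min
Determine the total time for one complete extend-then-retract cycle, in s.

t ≈ 2.88 s

Cap-side area A_cap = π/4 × (1.55 in)² = 1.887 in^2
Rod-side annular area A_ann = π/4 × (1.55² − 0.917²) = 1.226 in^2
t_ext = A_cap·L/Q = 1.743 s
t_ret = A_ann·L/Q = 1.133 s
t_cycle = t_ext + t_ret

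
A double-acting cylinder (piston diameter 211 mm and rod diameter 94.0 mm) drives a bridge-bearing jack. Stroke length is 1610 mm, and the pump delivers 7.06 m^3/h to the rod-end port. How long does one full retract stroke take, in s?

Rod-side annular area A_ann = π/4 × (211² − 94.0²) = 28030 mm^2
Swept volume V = A × L; t = V / Q = A·L / Q

t ≈ 23.0 s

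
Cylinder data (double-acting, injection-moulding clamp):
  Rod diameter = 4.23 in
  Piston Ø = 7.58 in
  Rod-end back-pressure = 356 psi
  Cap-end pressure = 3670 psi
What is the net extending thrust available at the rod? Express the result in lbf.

F ≈ 1.55e5 lbf

Cap-side area A_cap = π/4 × (7.58 in)² = 45.13 in^2
Rod-side annular area A_ann = π/4 × (7.58² − 4.23²) = 31.07 in^2
Net thrust = P_cap·A_cap − P_rod·A_ann = 1.656e5 lbf − 11060 lbf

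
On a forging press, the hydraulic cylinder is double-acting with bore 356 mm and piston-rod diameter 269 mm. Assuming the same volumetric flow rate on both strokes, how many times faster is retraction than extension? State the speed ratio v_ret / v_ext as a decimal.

v_ret/v_ext ≈ 2.33

Cap-side area A_cap = π/4 × (356 mm)² = 99540 mm^2
Rod-side annular area A_ann = π/4 × (356² − 269²) = 42710 mm^2
For equal Q, v ∝ 1/A, so v_ret/v_ext = A_cap/A_ann.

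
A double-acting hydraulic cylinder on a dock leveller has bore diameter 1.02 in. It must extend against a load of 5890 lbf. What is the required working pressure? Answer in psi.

P ≈ 7210 psi

Cap-side area A_cap = π/4 × (1.02 in)² = 0.8171 in^2
P = F / A = 5890 lbf / A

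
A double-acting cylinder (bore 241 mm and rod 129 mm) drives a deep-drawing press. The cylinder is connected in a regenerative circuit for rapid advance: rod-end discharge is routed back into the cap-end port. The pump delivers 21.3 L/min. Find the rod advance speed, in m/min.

In regeneration the rod-end outflow joins the pump flow into the cap end, so the net volume the pump must supply per unit advance equals the rod cross-section area.
Rod cross-section A_rod = π/4 × (129 mm)² = 13070 mm^2
v = Q_pump / A_rod

v ≈ 1.63 m/min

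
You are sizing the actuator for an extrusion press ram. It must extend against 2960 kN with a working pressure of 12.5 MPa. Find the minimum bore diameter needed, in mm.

Extension force acts on the full piston face: F = P × (π/4)D².
D = √(4F / (πP)) = √(4 × 2960 kN / (π × 12.5 MPa))

D ≈ 549 mm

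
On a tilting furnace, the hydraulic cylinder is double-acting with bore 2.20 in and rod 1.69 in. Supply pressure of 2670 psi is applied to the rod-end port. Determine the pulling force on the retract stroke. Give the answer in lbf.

Rod-side annular area A_ann = π/4 × (2.20² − 1.69²) = 1.558 in^2
On retraction the pressure acts on the annular area (bore minus rod).
F = P × A_ann

F ≈ 4160 lbf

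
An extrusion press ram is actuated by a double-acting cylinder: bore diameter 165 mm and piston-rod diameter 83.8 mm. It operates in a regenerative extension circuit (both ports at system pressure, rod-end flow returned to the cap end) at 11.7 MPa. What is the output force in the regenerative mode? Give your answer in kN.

With equal pressure on both faces, forces on the annular region cancel; the net push is pressure × rod cross-section.
Rod cross-section A_rod = π/4 × (83.8 mm)² = 5515 mm^2
F = P × A_rod

F ≈ 64.5 kN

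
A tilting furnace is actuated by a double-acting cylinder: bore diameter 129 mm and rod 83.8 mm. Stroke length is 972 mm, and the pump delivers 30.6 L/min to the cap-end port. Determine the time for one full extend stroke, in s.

t ≈ 24.9 s

Cap-side area A_cap = π/4 × (129 mm)² = 13070 mm^2
Swept volume V = A × L; t = V / Q = A·L / Q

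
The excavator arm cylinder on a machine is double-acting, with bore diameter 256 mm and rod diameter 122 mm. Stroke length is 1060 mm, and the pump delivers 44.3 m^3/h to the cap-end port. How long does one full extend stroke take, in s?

t ≈ 4.43 s

Cap-side area A_cap = π/4 × (256 mm)² = 51470 mm^2
Swept volume V = A × L; t = V / Q = A·L / Q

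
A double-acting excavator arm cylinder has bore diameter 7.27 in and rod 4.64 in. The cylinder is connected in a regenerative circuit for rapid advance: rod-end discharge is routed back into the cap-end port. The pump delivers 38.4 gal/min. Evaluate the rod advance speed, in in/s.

In regeneration the rod-end outflow joins the pump flow into the cap end, so the net volume the pump must supply per unit advance equals the rod cross-section area.
Rod cross-section A_rod = π/4 × (4.64 in)² = 16.91 in^2
v = Q_pump / A_rod

v ≈ 8.74 in/s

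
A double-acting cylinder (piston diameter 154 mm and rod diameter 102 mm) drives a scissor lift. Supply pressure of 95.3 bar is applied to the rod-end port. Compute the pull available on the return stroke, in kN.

Rod-side annular area A_ann = π/4 × (154² − 102²) = 10460 mm^2
On retraction the pressure acts on the annular area (bore minus rod).
F = P × A_ann

F ≈ 99.6 kN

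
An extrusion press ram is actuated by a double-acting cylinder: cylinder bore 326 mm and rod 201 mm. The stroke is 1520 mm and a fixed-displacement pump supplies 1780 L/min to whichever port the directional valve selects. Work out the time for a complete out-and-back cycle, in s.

t ≈ 6.93 s

Cap-side area A_cap = π/4 × (326 mm)² = 83470 mm^2
Rod-side annular area A_ann = π/4 × (326² − 201²) = 51740 mm^2
t_ext = A_cap·L/Q = 4.277 s
t_ret = A_ann·L/Q = 2.651 s
t_cycle = t_ext + t_ret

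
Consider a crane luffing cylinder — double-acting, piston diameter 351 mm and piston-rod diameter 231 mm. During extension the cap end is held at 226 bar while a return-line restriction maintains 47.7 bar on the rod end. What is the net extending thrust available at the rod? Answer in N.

Cap-side area A_cap = π/4 × (351 mm)² = 96760 mm^2
Rod-side annular area A_ann = π/4 × (351² − 231²) = 54850 mm^2
Net thrust = P_cap·A_cap − P_rod·A_ann = 2.187e6 N − 2.616e5 N

F ≈ 1.93e6 N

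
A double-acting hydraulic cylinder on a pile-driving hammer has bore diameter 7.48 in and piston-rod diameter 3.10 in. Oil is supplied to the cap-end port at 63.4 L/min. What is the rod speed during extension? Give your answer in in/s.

Cap-side area A_cap = π/4 × (7.48 in)² = 43.94 in^2
v = Q / A

v ≈ 1.47 in/s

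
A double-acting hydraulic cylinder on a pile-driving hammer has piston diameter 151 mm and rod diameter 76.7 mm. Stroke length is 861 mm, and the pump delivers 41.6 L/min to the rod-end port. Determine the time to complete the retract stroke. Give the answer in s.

t ≈ 16.5 s

Rod-side annular area A_ann = π/4 × (151² − 76.7²) = 13290 mm^2
Swept volume V = A × L; t = V / Q = A·L / Q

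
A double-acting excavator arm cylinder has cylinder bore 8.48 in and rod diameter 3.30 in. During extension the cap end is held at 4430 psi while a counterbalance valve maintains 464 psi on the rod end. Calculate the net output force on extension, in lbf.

Cap-side area A_cap = π/4 × (8.48 in)² = 56.48 in^2
Rod-side annular area A_ann = π/4 × (8.48² − 3.30²) = 47.93 in^2
Net thrust = P_cap·A_cap − P_rod·A_ann = 2.502e5 lbf − 22240 lbf

F ≈ 2.28e5 lbf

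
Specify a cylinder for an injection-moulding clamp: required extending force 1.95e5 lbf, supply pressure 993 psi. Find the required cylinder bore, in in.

Extension force acts on the full piston face: F = P × (π/4)D².
D = √(4F / (πP)) = √(4 × 1.95e5 lbf / (π × 993 psi))

D ≈ 15.8 in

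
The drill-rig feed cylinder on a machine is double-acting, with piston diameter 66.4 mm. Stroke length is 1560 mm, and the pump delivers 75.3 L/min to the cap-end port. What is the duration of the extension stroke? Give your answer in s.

t ≈ 4.30 s

Cap-side area A_cap = π/4 × (66.4 mm)² = 3463 mm^2
Swept volume V = A × L; t = V / Q = A·L / Q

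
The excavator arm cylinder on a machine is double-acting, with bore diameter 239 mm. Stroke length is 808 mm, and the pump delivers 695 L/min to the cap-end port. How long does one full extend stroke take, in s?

Cap-side area A_cap = π/4 × (239 mm)² = 44860 mm^2
Swept volume V = A × L; t = V / Q = A·L / Q

t ≈ 3.13 s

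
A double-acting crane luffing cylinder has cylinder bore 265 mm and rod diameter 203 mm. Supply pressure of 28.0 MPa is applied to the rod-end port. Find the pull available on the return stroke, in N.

F ≈ 6.38e5 N

Rod-side annular area A_ann = π/4 × (265² − 203²) = 22790 mm^2
On retraction the pressure acts on the annular area (bore minus rod).
F = P × A_ann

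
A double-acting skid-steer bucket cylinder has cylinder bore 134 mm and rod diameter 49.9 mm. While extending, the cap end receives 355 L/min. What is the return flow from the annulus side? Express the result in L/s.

Cap-side area A_cap = π/4 × (134 mm)² = 14100 mm^2
Rod-side annular area A_ann = π/4 × (134² − 49.9²) = 12150 mm^2
Piston speed v = Q_in/A_cap; rod-end outflow Q_out = v × A_ann = Q_in × A_ann/A_cap.

Q_out ≈ 5.10 L/s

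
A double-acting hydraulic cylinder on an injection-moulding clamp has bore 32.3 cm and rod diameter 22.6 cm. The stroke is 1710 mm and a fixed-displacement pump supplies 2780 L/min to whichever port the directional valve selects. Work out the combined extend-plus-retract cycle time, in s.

Cap-side area A_cap = π/4 × (32.3 cm)² = 819.4 cm^2
Rod-side annular area A_ann = π/4 × (32.3² − 22.6²) = 418.2 cm^2
t_ext = A_cap·L/Q = 3.024 s
t_ret = A_ann·L/Q = 1.544 s
t_cycle = t_ext + t_ret

t ≈ 4.57 s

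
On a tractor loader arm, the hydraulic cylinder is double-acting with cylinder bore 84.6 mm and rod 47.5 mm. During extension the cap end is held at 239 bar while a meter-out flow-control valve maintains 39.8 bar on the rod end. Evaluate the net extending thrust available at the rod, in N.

F ≈ 1.19e5 N

Cap-side area A_cap = π/4 × (84.6 mm)² = 5621 mm^2
Rod-side annular area A_ann = π/4 × (84.6² − 47.5²) = 3849 mm^2
Net thrust = P_cap·A_cap − P_rod·A_ann = 1.343e5 N − 15320 N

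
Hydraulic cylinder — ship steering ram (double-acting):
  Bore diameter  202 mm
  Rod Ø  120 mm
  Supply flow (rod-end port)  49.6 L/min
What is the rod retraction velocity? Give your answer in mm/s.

Rod-side annular area A_ann = π/4 × (202² − 120²) = 20740 mm^2
Flow into the rod-end port fills the annular volume.
v = Q / A

v ≈ 39.9 mm/s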